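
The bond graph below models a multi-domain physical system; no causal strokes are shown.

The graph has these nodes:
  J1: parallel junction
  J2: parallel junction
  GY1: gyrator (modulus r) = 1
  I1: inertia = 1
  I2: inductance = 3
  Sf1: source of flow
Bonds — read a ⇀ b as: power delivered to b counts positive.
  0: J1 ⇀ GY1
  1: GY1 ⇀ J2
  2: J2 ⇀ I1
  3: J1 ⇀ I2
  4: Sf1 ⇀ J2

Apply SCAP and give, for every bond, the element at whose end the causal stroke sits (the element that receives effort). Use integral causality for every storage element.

β0 stroke→J1
β1 stroke→J2
β2 stroke→I1
β3 stroke→I2
β4 stroke→Sf1

β4 stroke→Sf1  (Sf1 (Sf) sets flow on bond)
β2 stroke→I1  (prefer integral on I1)
β1 stroke→J2  (J2: last free bond brings effort in)
β0 stroke→J1  (GY1: gyrator matches bond 1)
β3 stroke→I2  (common-e at J1 fixed by 0)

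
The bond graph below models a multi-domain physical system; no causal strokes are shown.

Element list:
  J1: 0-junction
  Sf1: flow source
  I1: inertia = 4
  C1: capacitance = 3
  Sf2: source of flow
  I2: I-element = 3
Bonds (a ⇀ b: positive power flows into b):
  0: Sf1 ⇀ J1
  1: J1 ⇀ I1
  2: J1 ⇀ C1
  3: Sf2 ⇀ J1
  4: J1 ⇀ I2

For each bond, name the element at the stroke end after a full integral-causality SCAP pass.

b0 stroke→Sf1  (source Sf1 imposes f)
b3 stroke→Sf2  (Sf2 fixes flow; stroke at Sf2)
b1 stroke→I1  (I1 outputs flow p/I1)
b2 stroke→J1  (prefer integral on C1)
b4 stroke→I2  (J1 effort already set via bond 2)

#0 stroke→Sf1
#1 stroke→I1
#2 stroke→J1
#3 stroke→Sf2
#4 stroke→I2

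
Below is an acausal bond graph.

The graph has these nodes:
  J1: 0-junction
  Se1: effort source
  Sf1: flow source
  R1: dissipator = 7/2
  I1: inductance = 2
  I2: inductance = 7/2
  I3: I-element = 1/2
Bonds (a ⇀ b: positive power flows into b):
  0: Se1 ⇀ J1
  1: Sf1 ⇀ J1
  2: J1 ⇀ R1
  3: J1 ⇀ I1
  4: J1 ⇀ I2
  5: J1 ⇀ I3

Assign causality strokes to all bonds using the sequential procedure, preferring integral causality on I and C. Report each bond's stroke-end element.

#0 stroke→J1
#1 stroke→Sf1
#2 stroke→R1
#3 stroke→I1
#4 stroke→I2
#5 stroke→I3

b0 |J1  (Se1: effort source, stroke at far end)
b1 |Sf1  (Sf1: flow source, stroke at near end)
b2 |R1  (common-e at J1 fixed by 0)
b3 |I1  (J1: bond 0 brought effort, rest push out)
b4 |I2  (0-jn J1 has e-setter on 0)
b5 |I3  (J1 effort already set via bond 0)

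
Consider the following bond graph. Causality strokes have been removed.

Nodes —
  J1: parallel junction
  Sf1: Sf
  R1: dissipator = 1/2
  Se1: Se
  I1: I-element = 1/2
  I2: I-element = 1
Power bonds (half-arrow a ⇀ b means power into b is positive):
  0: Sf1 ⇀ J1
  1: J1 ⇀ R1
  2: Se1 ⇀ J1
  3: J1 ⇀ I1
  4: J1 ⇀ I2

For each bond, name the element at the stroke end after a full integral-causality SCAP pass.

#0 stroke→Sf1  (Sf1 fixes flow; stroke at Sf1)
#2 stroke→J1  (Se1 fixes effort; stroke away)
#1 stroke→R1  (common-e at J1 fixed by 2)
#3 stroke→I1  (J1 effort already set via bond 2)
#4 stroke→I2  (J1 effort already set via bond 2)

bond 0 stroke→Sf1
bond 1 stroke→R1
bond 2 stroke→J1
bond 3 stroke→I1
bond 4 stroke→I2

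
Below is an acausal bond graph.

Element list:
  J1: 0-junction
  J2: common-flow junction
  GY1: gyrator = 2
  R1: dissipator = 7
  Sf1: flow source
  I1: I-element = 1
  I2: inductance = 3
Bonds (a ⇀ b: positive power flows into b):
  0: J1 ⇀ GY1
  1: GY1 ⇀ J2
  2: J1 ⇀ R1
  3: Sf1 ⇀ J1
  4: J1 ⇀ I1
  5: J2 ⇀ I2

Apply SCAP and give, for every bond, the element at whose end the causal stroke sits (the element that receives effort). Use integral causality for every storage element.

bond 3 →Sf1  (Sf1: flow source, stroke at near end)
bond 4 →I1  (I1: I, integral causality)
bond 5 →I2  (prefer integral on I2)
bond 1 →J2  (common-f at J2 fixed by 5)
bond 0 →J1  (GY1: gyrator matches bond 1)
bond 2 →R1  (0-jn J1 has e-setter on 0)

bond 0 stroke→J1
bond 1 stroke→J2
bond 2 stroke→R1
bond 3 stroke→Sf1
bond 4 stroke→I1
bond 5 stroke→I2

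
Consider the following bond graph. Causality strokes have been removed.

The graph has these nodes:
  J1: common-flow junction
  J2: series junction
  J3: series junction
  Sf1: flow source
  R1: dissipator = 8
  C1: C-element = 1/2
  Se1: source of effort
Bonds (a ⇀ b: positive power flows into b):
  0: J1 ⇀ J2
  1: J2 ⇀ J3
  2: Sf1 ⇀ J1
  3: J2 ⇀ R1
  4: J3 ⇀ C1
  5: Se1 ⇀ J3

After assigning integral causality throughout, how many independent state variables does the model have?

1  (C1 all integral)

bond 2 stroke at Sf1  (Sf1: flow source, stroke at near end)
bond 5 stroke at J3  (Se1 fixes effort; stroke away)
bond 0 stroke at J1  (J1 flow already set via bond 2)
bond 1 stroke at J2  (1-jn J2 has f-setter on 0)
bond 3 stroke at J2  (1-jn J2 has f-setter on 0)
bond 4 stroke at J3  (1-jn J3 has f-setter on 1)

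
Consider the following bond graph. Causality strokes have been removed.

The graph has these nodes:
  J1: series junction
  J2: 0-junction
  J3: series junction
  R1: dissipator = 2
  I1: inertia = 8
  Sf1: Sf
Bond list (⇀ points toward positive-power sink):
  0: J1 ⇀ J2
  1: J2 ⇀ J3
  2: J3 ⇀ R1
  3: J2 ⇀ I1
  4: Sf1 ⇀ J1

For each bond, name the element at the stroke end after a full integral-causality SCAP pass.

b4 stroke at Sf1  (Sf1 (Sf) sets flow on bond)
b0 stroke at J1  (1-jn J1 has f-setter on 4)
b3 stroke at I1  (I1: I, integral causality)
b1 stroke at J2  (J2 needs exactly one e-in)
b2 stroke at J3  (J3: bond 1 brought flow, rest push out)

b0 →J1
b1 →J2
b2 →J3
b3 →I1
b4 →Sf1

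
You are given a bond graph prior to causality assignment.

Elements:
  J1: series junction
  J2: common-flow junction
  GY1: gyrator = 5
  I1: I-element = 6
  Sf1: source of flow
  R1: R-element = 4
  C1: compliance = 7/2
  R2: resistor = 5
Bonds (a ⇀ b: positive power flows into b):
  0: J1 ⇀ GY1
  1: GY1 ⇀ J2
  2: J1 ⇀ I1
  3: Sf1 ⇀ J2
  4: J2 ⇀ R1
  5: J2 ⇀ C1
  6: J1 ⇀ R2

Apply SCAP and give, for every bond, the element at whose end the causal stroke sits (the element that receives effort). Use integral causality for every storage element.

β0 stroke at J1
β1 stroke at J2
β2 stroke at I1
β3 stroke at Sf1
β4 stroke at J2
β5 stroke at J2
β6 stroke at J1

bond 3 |Sf1  (Sf1 (Sf) sets flow on bond)
bond 1 |J2  (1-jn J2 has f-setter on 3)
bond 4 |J2  (J2: bond 3 brought flow, rest push out)
bond 5 |J2  (J2 flow already set via bond 3)
bond 0 |J1  (GY1: gyrator matches bond 1)
bond 2 |I1  (I1 outputs flow p/I1)
bond 6 |J1  (J1: bond 2 brought flow, rest push out)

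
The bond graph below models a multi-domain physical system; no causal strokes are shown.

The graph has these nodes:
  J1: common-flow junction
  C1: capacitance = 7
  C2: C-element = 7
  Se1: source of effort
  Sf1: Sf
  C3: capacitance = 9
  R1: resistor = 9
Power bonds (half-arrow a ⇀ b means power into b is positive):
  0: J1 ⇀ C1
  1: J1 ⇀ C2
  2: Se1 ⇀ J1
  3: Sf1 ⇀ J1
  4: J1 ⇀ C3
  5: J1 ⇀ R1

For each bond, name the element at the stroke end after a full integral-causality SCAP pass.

β2 →J1  (source Se1 imposes e)
β3 →Sf1  (source Sf1 imposes f)
β0 →J1  (J1 flow already set via bond 3)
β1 →J1  (J1 flow already set via bond 3)
β4 →J1  (common-f at J1 fixed by 3)
β5 →J1  (J1: bond 3 brought flow, rest push out)

#0 stroke at J1
#1 stroke at J1
#2 stroke at J1
#3 stroke at Sf1
#4 stroke at J1
#5 stroke at J1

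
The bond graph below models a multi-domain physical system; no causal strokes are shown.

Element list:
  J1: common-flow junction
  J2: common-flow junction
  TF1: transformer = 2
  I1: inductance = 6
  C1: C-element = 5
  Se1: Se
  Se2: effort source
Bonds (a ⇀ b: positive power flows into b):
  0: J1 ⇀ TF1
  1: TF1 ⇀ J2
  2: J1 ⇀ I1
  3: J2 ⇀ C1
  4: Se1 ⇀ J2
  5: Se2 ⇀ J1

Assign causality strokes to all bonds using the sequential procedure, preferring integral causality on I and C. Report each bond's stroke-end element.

bond 4 stroke→J2  (Se1 fixes effort; stroke away)
bond 5 stroke→J1  (Se2: effort source, stroke at far end)
bond 2 stroke→I1  (I1 outputs flow p/I1)
bond 0 stroke→J1  (J1 flow already set via bond 2)
bond 1 stroke→TF1  (through TF1, causality passes straight; one stroke at TF1)
bond 3 stroke→J2  (common-f at J2 fixed by 1)

bond 0 stroke at J1
bond 1 stroke at TF1
bond 2 stroke at I1
bond 3 stroke at J2
bond 4 stroke at J2
bond 5 stroke at J1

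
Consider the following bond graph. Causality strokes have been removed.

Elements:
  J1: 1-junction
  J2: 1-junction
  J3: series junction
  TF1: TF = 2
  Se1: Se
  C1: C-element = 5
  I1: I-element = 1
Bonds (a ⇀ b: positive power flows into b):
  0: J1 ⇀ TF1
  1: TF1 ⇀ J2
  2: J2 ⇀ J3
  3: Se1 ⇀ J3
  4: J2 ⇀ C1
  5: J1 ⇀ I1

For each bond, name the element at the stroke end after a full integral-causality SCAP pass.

bond 3 →J3  (Se1 (Se) sets effort on bond)
bond 2 →J2  (J3 needs exactly one f-in)
bond 4 →J2  (prefer integral on C1)
bond 1 →TF1  (only one flow-in slot at J2)
bond 0 →J1  (TF1: transformer flips bond 1)
bond 5 →I1  (J1: last free bond brings flow in)

β0 →J1
β1 →TF1
β2 →J2
β3 →J3
β4 →J2
β5 →I1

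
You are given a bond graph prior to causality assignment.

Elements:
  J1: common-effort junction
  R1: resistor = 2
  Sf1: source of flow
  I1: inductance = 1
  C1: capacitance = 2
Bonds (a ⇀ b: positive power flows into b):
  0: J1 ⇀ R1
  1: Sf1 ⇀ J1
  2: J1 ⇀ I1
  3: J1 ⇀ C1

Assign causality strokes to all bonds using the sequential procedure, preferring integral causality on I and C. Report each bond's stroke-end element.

bond 1 →Sf1  (source Sf1 imposes f)
bond 2 →I1  (prefer integral on I1)
bond 3 →J1  (prefer integral on C1)
bond 0 →R1  (J1: bond 3 brought effort, rest push out)

bond 0 stroke at R1
bond 1 stroke at Sf1
bond 2 stroke at I1
bond 3 stroke at J1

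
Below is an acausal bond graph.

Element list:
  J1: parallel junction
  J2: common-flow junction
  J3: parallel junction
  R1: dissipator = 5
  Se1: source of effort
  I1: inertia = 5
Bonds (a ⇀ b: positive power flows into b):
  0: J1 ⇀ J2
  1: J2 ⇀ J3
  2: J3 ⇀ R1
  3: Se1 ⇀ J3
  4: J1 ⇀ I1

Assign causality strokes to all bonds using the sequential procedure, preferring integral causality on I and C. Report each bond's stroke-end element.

b0 stroke→J1
b1 stroke→J2
b2 stroke→R1
b3 stroke→J3
b4 stroke→I1

#3 →J3  (Se1: effort source, stroke at far end)
#1 →J2  (0-jn J3 has e-setter on 3)
#2 →R1  (common-e at J3 fixed by 3)
#0 →J1  (only one flow-in slot at J2)
#4 →I1  (J1 effort already set via bond 0)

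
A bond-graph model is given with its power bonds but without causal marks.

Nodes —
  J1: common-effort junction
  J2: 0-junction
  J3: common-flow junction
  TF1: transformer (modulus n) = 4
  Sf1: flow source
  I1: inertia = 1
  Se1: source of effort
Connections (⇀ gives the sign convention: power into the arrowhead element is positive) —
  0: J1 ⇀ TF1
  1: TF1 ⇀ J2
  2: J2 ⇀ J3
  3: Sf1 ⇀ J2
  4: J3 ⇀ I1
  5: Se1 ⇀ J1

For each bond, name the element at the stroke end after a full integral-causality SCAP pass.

bond 3 →Sf1  (Sf1 (Sf) sets flow on bond)
bond 5 →J1  (Se1: effort source, stroke at far end)
bond 0 →TF1  (0-jn J1 has e-setter on 5)
bond 1 →J2  (TF1: transformer flips bond 0)
bond 2 →J3  (J2: bond 1 brought effort, rest push out)
bond 4 →I1  (J3 needs exactly one f-in)

bond 0 |TF1
bond 1 |J2
bond 2 |J3
bond 3 |Sf1
bond 4 |I1
bond 5 |J1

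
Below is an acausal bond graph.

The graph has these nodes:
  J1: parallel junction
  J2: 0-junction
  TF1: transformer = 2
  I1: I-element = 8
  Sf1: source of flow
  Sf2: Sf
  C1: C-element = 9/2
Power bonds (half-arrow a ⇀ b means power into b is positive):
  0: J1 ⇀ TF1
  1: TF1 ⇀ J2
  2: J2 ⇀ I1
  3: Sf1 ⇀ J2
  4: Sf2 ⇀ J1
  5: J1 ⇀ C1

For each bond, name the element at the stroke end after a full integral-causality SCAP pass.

#3 stroke at Sf1  (Sf1: flow source, stroke at near end)
#4 stroke at Sf2  (Sf2: flow source, stroke at near end)
#2 stroke at I1  (I1 outputs flow p/I1)
#1 stroke at J2  (only one effort-in slot at J2)
#0 stroke at TF1  (TF1: transformer flips bond 1)
#5 stroke at J1  (J1: last free bond brings effort in)

β0 stroke→TF1
β1 stroke→J2
β2 stroke→I1
β3 stroke→Sf1
β4 stroke→Sf2
β5 stroke→J1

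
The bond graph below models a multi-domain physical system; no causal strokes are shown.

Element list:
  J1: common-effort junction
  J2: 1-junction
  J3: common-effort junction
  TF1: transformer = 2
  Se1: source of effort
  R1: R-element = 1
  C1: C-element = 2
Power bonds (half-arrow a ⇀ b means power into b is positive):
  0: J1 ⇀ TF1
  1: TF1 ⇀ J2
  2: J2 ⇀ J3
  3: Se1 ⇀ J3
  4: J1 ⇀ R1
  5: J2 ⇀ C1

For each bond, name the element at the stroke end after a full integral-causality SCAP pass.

b0 →J1
b1 →TF1
b2 →J2
b3 →J3
b4 →R1
b5 →J2

bond 3 stroke→J3  (source Se1 imposes e)
bond 2 stroke→J2  (J3: bond 3 brought effort, rest push out)
bond 5 stroke→J2  (C1 integral (e out))
bond 1 stroke→TF1  (J2 needs exactly one f-in)
bond 0 stroke→J1  (TF TF1: opposite of bond 1)
bond 4 stroke→R1  (J1: bond 0 brought effort, rest push out)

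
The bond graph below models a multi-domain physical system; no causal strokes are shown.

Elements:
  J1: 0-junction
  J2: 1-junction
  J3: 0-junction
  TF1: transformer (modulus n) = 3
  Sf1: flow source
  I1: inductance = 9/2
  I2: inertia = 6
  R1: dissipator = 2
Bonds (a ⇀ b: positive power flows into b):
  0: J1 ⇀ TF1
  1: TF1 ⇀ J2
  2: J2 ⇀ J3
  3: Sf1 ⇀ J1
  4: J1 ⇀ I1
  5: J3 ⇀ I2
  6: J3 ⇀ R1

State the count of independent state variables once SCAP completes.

#3 stroke at Sf1  (source Sf1 imposes f)
#4 stroke at I1  (prefer integral on I1)
#0 stroke at J1  (only one effort-in slot at J1)
#1 stroke at TF1  (TF TF1: opposite of bond 0)
#2 stroke at J2  (1-jn J2 has f-setter on 1)
#5 stroke at I2  (I2: I, integral causality)
#6 stroke at J3  (only one effort-in slot at J3)

2  (I1, I2 all integral)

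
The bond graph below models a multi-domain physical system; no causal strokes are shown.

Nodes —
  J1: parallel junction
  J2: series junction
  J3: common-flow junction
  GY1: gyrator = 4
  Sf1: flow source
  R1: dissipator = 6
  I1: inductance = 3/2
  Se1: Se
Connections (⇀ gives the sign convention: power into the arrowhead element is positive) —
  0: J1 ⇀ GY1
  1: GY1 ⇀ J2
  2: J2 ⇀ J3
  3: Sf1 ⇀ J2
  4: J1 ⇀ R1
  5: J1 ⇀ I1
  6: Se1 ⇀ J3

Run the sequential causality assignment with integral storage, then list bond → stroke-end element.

bond 3 →Sf1  (Sf1 fixes flow; stroke at Sf1)
bond 6 →J3  (source Se1 imposes e)
bond 1 →J2  (J2 flow already set via bond 3)
bond 2 →J2  (common-f at J2 fixed by 3)
bond 0 →J1  (through GY1, causality inverts; strokes same side of GY1)
bond 4 →R1  (J1 effort already set via bond 0)
bond 5 →I1  (common-e at J1 fixed by 0)

β0 |J1
β1 |J2
β2 |J2
β3 |Sf1
β4 |R1
β5 |I1
β6 |J3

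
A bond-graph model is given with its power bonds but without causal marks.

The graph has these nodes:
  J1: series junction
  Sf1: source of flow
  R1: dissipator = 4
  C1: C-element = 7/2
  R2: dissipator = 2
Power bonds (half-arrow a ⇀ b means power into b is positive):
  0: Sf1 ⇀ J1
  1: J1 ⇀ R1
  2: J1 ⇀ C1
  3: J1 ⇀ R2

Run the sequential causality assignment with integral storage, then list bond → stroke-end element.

β0 |Sf1
β1 |J1
β2 |J1
β3 |J1

#0 stroke at Sf1  (Sf1: flow source, stroke at near end)
#1 stroke at J1  (common-f at J1 fixed by 0)
#2 stroke at J1  (1-jn J1 has f-setter on 0)
#3 stroke at J1  (J1: bond 0 brought flow, rest push out)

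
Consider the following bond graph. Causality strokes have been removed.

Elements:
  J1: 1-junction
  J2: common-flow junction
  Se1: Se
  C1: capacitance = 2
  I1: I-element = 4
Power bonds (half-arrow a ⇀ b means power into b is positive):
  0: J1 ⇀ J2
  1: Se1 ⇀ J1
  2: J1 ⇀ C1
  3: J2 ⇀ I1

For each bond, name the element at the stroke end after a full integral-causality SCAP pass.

β0 →J2
β1 →J1
β2 →J1
β3 →I1

bond 1 stroke→J1  (Se1: effort source, stroke at far end)
bond 2 stroke→J1  (C1 integral (e out))
bond 0 stroke→J2  (J1 needs exactly one f-in)
bond 3 stroke→I1  (closing 1-jn rule on J2)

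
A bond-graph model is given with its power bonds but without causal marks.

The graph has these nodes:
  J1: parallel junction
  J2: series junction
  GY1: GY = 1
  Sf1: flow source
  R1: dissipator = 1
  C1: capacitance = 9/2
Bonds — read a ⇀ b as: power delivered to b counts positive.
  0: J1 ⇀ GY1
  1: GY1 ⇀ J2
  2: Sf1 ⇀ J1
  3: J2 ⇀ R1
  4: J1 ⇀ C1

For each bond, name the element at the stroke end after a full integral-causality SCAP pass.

#2 →Sf1  (source Sf1 imposes f)
#4 →J1  (C1 outputs effort q/C1)
#0 →GY1  (common-e at J1 fixed by 4)
#1 →GY1  (GY1 both-in/both-out from 0)
#3 →J2  (common-f at J2 fixed by 1)

#0 |GY1
#1 |GY1
#2 |Sf1
#3 |J2
#4 |J1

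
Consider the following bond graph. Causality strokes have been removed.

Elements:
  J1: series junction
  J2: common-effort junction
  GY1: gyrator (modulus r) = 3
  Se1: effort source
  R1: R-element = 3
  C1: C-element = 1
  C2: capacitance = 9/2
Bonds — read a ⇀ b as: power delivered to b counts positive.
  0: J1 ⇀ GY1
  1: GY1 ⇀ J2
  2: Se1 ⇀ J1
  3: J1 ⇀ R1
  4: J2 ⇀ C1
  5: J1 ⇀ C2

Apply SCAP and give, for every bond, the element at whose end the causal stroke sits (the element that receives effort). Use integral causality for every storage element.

b2 stroke at J1  (Se1: effort source, stroke at far end)
b4 stroke at J2  (C1: C, integral causality)
b1 stroke at GY1  (J2 effort already set via bond 4)
b0 stroke at GY1  (GY GY1: same side as bond 1)
b3 stroke at J1  (J1 flow already set via bond 0)
b5 stroke at J1  (1-jn J1 has f-setter on 0)

b0 stroke→GY1
b1 stroke→GY1
b2 stroke→J1
b3 stroke→J1
b4 stroke→J2
b5 stroke→J1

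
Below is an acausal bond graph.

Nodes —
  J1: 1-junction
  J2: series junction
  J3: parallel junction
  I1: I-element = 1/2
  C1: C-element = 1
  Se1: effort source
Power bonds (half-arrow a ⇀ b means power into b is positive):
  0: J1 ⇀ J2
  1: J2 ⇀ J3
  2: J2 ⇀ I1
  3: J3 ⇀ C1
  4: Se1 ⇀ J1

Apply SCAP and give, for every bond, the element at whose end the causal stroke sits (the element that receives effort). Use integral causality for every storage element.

b0 stroke at J2
b1 stroke at J2
b2 stroke at I1
b3 stroke at J3
b4 stroke at J1

β4 →J1  (Se1: effort source, stroke at far end)
β0 →J2  (only one flow-in slot at J1)
β2 →I1  (prefer integral on I1)
β1 →J2  (1-jn J2 has f-setter on 2)
β3 →J3  (J3: last free bond brings effort in)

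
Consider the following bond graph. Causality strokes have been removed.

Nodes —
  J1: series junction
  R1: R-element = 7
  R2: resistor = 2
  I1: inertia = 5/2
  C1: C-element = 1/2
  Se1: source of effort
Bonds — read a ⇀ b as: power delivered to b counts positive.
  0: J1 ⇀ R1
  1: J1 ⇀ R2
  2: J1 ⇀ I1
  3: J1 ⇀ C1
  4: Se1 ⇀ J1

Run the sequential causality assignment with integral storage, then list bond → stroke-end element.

β4 stroke at J1  (Se1: effort source, stroke at far end)
β2 stroke at I1  (I1 integral (f out))
β0 stroke at J1  (common-f at J1 fixed by 2)
β1 stroke at J1  (1-jn J1 has f-setter on 2)
β3 stroke at J1  (J1 flow already set via bond 2)

bond 0 stroke at J1
bond 1 stroke at J1
bond 2 stroke at I1
bond 3 stroke at J1
bond 4 stroke at J1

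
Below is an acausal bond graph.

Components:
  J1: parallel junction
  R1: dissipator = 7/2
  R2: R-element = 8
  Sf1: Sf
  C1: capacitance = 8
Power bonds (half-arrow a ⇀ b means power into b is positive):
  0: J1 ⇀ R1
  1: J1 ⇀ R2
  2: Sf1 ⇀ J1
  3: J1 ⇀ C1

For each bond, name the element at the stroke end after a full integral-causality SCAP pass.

bond 2 →Sf1  (source Sf1 imposes f)
bond 3 →J1  (prefer integral on C1)
bond 0 →R1  (0-jn J1 has e-setter on 3)
bond 1 →R2  (0-jn J1 has e-setter on 3)

β0 stroke→R1
β1 stroke→R2
β2 stroke→Sf1
β3 stroke→J1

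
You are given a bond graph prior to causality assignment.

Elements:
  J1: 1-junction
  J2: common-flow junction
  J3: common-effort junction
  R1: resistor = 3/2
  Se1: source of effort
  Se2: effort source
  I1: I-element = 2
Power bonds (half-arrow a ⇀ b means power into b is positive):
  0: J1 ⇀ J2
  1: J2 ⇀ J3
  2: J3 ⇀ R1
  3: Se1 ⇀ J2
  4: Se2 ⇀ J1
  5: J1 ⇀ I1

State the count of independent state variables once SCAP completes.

1  (I1 all integral)

bond 3 stroke→J2  (source Se1 imposes e)
bond 4 stroke→J1  (Se2 fixes effort; stroke away)
bond 5 stroke→I1  (I1: I, integral causality)
bond 0 stroke→J1  (1-jn J1 has f-setter on 5)
bond 1 stroke→J2  (J2 flow already set via bond 0)
bond 2 stroke→J3  (J3 needs exactly one e-in)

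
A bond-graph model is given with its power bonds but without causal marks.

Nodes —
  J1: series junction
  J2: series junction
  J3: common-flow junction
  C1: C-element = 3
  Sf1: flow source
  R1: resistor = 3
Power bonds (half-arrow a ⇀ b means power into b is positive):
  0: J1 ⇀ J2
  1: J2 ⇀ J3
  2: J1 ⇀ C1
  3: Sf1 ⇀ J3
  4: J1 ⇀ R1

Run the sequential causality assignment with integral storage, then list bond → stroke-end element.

#0 stroke at J2
#1 stroke at J3
#2 stroke at J1
#3 stroke at Sf1
#4 stroke at J1

#3 stroke at Sf1  (Sf1 fixes flow; stroke at Sf1)
#1 stroke at J3  (common-f at J3 fixed by 3)
#0 stroke at J2  (J2 flow already set via bond 1)
#2 stroke at J1  (common-f at J1 fixed by 0)
#4 stroke at J1  (1-jn J1 has f-setter on 0)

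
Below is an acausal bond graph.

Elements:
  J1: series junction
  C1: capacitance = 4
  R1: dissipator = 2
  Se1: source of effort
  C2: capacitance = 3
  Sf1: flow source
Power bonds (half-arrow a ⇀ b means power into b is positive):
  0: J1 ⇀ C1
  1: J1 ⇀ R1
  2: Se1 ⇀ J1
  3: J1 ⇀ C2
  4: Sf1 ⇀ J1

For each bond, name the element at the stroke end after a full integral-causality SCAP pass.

β2 →J1  (source Se1 imposes e)
β4 →Sf1  (source Sf1 imposes f)
β0 →J1  (J1: bond 4 brought flow, rest push out)
β1 →J1  (J1: bond 4 brought flow, rest push out)
β3 →J1  (J1: bond 4 brought flow, rest push out)

β0 →J1
β1 →J1
β2 →J1
β3 →J1
β4 →Sf1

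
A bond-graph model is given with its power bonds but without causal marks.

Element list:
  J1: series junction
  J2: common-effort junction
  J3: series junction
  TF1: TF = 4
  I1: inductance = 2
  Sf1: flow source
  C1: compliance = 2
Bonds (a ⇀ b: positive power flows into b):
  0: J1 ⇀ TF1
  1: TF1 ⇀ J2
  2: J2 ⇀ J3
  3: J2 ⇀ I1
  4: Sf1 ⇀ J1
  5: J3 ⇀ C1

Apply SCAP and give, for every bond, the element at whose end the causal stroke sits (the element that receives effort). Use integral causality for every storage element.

#4 →Sf1  (source Sf1 imposes f)
#0 →J1  (J1 flow already set via bond 4)
#1 →TF1  (TF1 one-in-one-out from 0)
#3 →I1  (I1: I, integral causality)
#2 →J2  (closing 0-jn rule on J2)
#5 →J3  (J3 flow already set via bond 2)

#0 stroke at J1
#1 stroke at TF1
#2 stroke at J2
#3 stroke at I1
#4 stroke at Sf1
#5 stroke at J3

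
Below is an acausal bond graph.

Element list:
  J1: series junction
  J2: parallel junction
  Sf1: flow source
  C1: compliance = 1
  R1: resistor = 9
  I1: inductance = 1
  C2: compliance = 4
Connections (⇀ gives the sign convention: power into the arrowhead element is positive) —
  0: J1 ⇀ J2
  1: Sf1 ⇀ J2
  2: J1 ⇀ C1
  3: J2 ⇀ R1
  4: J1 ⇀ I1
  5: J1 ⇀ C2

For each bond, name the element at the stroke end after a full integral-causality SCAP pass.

#1 stroke→Sf1  (Sf1 fixes flow; stroke at Sf1)
#2 stroke→J1  (C1 outputs effort q/C1)
#4 stroke→I1  (I1 outputs flow p/I1)
#0 stroke→J1  (1-jn J1 has f-setter on 4)
#5 stroke→J1  (common-f at J1 fixed by 4)
#3 stroke→J2  (only one effort-in slot at J2)

bond 0 stroke→J1
bond 1 stroke→Sf1
bond 2 stroke→J1
bond 3 stroke→J2
bond 4 stroke→I1
bond 5 stroke→J1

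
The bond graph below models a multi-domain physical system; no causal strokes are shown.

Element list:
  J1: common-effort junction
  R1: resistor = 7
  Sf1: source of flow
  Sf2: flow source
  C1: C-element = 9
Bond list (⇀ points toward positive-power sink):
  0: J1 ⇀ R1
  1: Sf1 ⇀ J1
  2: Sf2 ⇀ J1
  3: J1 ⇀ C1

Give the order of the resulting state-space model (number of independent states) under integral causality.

β1 →Sf1  (Sf1 (Sf) sets flow on bond)
β2 →Sf2  (Sf2: flow source, stroke at near end)
β3 →J1  (C1 integral (e out))
β0 →R1  (common-e at J1 fixed by 3)

1  (C1 all integral)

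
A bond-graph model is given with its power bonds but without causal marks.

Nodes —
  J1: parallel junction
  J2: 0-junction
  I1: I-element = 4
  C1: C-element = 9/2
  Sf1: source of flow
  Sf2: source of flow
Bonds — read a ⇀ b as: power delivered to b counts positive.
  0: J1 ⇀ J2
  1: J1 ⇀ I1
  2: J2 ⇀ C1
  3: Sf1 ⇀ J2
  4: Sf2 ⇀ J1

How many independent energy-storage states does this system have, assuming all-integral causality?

bond 3 →Sf1  (Sf1: flow source, stroke at near end)
bond 4 →Sf2  (Sf2 (Sf) sets flow on bond)
bond 1 →I1  (I1: I, integral causality)
bond 0 →J1  (only one effort-in slot at J1)
bond 2 →J2  (only one effort-in slot at J2)

2  (C1, I1 all integral)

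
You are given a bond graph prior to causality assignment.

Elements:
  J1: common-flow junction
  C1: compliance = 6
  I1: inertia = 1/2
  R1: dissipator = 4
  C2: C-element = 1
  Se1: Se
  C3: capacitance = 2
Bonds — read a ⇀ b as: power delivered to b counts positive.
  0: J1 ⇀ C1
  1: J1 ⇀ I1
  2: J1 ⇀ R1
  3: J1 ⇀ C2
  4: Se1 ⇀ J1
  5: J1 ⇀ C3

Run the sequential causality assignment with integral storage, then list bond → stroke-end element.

#4 →J1  (Se1: effort source, stroke at far end)
#0 →J1  (prefer integral on C1)
#1 →I1  (I1 outputs flow p/I1)
#2 →J1  (J1: bond 1 brought flow, rest push out)
#3 →J1  (common-f at J1 fixed by 1)
#5 →J1  (J1 flow already set via bond 1)

b0 stroke at J1
b1 stroke at I1
b2 stroke at J1
b3 stroke at J1
b4 stroke at J1
b5 stroke at J1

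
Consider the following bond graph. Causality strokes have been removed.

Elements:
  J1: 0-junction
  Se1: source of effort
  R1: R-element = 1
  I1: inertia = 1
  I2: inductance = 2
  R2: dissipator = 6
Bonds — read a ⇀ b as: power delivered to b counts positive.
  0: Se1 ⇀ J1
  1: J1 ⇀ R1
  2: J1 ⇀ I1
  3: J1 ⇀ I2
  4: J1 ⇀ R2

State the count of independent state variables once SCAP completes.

β0 stroke→J1  (source Se1 imposes e)
β1 stroke→R1  (J1: bond 0 brought effort, rest push out)
β2 stroke→I1  (J1: bond 0 brought effort, rest push out)
β3 stroke→I2  (0-jn J1 has e-setter on 0)
β4 stroke→R2  (J1: bond 0 brought effort, rest push out)

2  (I1, I2 all integral)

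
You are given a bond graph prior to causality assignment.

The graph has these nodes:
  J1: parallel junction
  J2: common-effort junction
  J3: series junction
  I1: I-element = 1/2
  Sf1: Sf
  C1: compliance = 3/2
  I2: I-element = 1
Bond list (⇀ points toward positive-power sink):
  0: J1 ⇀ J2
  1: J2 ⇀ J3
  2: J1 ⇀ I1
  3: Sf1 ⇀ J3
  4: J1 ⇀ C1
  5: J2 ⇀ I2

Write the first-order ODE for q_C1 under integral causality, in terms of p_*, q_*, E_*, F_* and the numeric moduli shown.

dq_C1/dt = -F_Sf1 - 2*p_I1 - p_I2

b3 →Sf1  (Sf1 fixes flow; stroke at Sf1)
b1 →J3  (common-f at J3 fixed by 3)
b2 →I1  (I1: I, integral causality)
b4 →J1  (C1 outputs effort q/C1)
b0 →J2  (J1 effort already set via bond 4)
b5 →I2  (J2 effort already set via bond 0)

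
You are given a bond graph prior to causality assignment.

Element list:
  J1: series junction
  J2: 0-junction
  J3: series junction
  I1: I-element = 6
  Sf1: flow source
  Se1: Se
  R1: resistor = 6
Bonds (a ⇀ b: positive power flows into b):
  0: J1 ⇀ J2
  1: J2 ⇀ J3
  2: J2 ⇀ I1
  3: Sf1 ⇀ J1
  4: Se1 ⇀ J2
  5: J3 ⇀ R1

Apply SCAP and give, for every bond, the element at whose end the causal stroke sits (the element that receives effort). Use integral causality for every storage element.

β3 →Sf1  (Sf1 (Sf) sets flow on bond)
β4 →J2  (Se1 (Se) sets effort on bond)
β0 →J1  (common-f at J1 fixed by 3)
β1 →J3  (0-jn J2 has e-setter on 4)
β2 →I1  (J2: bond 4 brought effort, rest push out)
β5 →R1  (J3: last free bond brings flow in)

#0 stroke at J1
#1 stroke at J3
#2 stroke at I1
#3 stroke at Sf1
#4 stroke at J2
#5 stroke at R1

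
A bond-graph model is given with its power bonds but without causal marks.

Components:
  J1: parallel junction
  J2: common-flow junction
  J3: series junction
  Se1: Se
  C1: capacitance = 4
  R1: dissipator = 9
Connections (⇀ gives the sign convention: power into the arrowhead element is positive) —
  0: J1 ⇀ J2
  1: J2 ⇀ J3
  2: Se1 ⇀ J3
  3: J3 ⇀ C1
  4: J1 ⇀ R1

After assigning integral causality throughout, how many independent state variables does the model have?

1  (C1 all integral)

b2 |J3  (source Se1 imposes e)
b3 |J3  (C1 outputs effort q/C1)
b1 |J2  (J3 needs exactly one f-in)
b0 |J1  (only one flow-in slot at J2)
b4 |R1  (0-jn J1 has e-setter on 0)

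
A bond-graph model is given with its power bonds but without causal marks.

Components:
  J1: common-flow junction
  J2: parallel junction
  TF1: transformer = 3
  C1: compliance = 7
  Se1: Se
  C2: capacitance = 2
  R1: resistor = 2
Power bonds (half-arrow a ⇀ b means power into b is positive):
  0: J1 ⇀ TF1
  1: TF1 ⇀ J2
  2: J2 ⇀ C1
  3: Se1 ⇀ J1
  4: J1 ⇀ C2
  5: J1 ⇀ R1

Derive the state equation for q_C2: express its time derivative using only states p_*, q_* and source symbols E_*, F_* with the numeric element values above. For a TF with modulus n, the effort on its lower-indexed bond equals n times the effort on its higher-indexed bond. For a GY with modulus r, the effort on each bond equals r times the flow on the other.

bond 3 |J1  (Se1: effort source, stroke at far end)
bond 2 |J2  (prefer integral on C1)
bond 1 |TF1  (common-e at J2 fixed by 2)
bond 0 |J1  (through TF1, causality passes straight; one stroke at TF1)
bond 4 |J1  (C2: C, integral causality)
bond 5 |R1  (J1: last free bond brings flow in)

dq_C2/dt = E_Se1/2 - 3*q_C1/14 - q_C2/4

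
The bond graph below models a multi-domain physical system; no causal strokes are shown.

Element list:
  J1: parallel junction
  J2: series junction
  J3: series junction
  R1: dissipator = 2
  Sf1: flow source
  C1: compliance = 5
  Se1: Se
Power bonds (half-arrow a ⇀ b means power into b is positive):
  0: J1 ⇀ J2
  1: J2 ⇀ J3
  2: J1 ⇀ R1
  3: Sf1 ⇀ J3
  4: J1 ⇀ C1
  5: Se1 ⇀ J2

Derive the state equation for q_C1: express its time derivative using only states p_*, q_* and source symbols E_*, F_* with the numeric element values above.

bond 3 →Sf1  (Sf1 (Sf) sets flow on bond)
bond 5 →J2  (Se1 (Se) sets effort on bond)
bond 1 →J3  (common-f at J3 fixed by 3)
bond 0 →J2  (J2 flow already set via bond 1)
bond 4 →J1  (C1 integral (e out))
bond 2 →R1  (0-jn J1 has e-setter on 4)

dq_C1/dt = -F_Sf1 - q_C1/10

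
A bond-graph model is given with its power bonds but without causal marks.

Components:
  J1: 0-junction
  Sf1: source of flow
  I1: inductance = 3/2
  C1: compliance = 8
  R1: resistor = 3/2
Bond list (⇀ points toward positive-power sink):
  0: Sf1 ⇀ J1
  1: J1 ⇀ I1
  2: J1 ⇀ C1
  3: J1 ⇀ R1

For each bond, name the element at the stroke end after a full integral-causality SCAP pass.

b0 →Sf1  (Sf1 (Sf) sets flow on bond)
b1 →I1  (I1: I, integral causality)
b2 →J1  (C1 outputs effort q/C1)
b3 →R1  (0-jn J1 has e-setter on 2)

bond 0 stroke at Sf1
bond 1 stroke at I1
bond 2 stroke at J1
bond 3 stroke at R1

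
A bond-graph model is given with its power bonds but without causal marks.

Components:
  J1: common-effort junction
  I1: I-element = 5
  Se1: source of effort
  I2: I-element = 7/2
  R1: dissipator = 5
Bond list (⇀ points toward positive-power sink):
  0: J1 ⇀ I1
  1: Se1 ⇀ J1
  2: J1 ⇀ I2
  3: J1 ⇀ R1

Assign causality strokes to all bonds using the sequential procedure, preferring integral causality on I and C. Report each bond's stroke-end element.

β0 stroke at I1
β1 stroke at J1
β2 stroke at I2
β3 stroke at R1

β1 →J1  (Se1: effort source, stroke at far end)
β0 →I1  (J1: bond 1 brought effort, rest push out)
β2 →I2  (0-jn J1 has e-setter on 1)
β3 →R1  (J1 effort already set via bond 1)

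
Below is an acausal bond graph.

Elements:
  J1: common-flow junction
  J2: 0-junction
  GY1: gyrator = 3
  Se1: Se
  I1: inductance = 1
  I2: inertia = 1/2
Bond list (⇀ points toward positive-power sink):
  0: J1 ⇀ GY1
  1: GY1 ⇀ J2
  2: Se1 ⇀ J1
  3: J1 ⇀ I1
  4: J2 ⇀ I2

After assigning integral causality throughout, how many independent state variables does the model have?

bond 2 stroke at J1  (Se1 (Se) sets effort on bond)
bond 3 stroke at I1  (I1: I, integral causality)
bond 0 stroke at J1  (common-f at J1 fixed by 3)
bond 1 stroke at J2  (GY GY1: same side as bond 0)
bond 4 stroke at I2  (J2: bond 1 brought effort, rest push out)

2  (I1, I2 all integral)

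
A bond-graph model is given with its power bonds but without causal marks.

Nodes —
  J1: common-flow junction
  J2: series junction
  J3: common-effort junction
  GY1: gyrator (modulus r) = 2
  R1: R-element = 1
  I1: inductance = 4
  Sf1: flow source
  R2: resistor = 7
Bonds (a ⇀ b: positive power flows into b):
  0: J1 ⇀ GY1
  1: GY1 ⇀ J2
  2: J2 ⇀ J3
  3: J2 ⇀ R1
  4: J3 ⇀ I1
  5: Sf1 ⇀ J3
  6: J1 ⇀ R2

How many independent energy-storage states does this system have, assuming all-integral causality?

β5 stroke→Sf1  (Sf1 fixes flow; stroke at Sf1)
β4 stroke→I1  (prefer integral on I1)
β2 stroke→J3  (only one effort-in slot at J3)
β1 stroke→J2  (J2 flow already set via bond 2)
β3 stroke→J2  (1-jn J2 has f-setter on 2)
β0 stroke→J1  (GY1 both-in/both-out from 1)
β6 stroke→R2  (J1: last free bond brings flow in)

1  (I1 all integral)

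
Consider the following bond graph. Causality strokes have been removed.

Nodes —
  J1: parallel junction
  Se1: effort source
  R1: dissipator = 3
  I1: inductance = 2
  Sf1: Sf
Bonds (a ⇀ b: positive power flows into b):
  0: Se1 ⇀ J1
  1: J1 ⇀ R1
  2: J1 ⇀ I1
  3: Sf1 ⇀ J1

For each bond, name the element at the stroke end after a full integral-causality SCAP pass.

bond 0 |J1  (Se1: effort source, stroke at far end)
bond 3 |Sf1  (Sf1 fixes flow; stroke at Sf1)
bond 1 |R1  (common-e at J1 fixed by 0)
bond 2 |I1  (J1 effort already set via bond 0)

#0 stroke at J1
#1 stroke at R1
#2 stroke at I1
#3 stroke at Sf1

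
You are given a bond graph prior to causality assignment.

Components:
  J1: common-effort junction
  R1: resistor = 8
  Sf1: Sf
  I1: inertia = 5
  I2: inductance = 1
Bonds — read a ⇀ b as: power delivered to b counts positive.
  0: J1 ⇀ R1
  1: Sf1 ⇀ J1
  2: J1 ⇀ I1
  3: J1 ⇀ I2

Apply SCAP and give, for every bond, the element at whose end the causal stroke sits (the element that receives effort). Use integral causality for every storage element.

bond 0 →J1
bond 1 →Sf1
bond 2 →I1
bond 3 →I2

#1 stroke→Sf1  (Sf1: flow source, stroke at near end)
#2 stroke→I1  (I1: I, integral causality)
#3 stroke→I2  (I2: I, integral causality)
#0 stroke→J1  (closing 0-jn rule on J1)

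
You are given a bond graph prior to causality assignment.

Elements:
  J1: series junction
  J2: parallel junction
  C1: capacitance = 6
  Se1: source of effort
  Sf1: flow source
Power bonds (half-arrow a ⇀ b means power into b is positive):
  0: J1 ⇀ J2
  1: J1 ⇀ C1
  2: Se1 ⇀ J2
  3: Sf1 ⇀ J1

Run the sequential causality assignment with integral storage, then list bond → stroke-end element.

bond 0 stroke→J1
bond 1 stroke→J1
bond 2 stroke→J2
bond 3 stroke→Sf1

bond 2 stroke→J2  (Se1 (Se) sets effort on bond)
bond 3 stroke→Sf1  (source Sf1 imposes f)
bond 0 stroke→J1  (common-f at J1 fixed by 3)
bond 1 stroke→J1  (common-f at J1 fixed by 3)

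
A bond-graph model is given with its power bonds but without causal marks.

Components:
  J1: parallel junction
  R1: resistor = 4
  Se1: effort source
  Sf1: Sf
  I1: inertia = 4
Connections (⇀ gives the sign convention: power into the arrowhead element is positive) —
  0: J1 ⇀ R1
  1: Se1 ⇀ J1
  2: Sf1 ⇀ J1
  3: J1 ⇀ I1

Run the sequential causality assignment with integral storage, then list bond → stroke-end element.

#1 →J1  (Se1: effort source, stroke at far end)
#2 →Sf1  (Sf1 fixes flow; stroke at Sf1)
#0 →R1  (common-e at J1 fixed by 1)
#3 →I1  (J1: bond 1 brought effort, rest push out)

β0 |R1
β1 |J1
β2 |Sf1
β3 |I1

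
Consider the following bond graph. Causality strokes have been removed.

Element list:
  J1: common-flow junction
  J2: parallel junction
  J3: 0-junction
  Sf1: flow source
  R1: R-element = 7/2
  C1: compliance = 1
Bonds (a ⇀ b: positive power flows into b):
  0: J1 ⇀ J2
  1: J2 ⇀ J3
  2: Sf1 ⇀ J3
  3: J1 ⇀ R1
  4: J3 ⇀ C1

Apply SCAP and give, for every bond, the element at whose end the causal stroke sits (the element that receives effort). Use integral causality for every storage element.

b2 stroke at Sf1  (Sf1: flow source, stroke at near end)
b4 stroke at J3  (prefer integral on C1)
b1 stroke at J2  (J3: bond 4 brought effort, rest push out)
b0 stroke at J1  (J2: bond 1 brought effort, rest push out)
b3 stroke at R1  (only one flow-in slot at J1)

bond 0 →J1
bond 1 →J2
bond 2 →Sf1
bond 3 →R1
bond 4 →J3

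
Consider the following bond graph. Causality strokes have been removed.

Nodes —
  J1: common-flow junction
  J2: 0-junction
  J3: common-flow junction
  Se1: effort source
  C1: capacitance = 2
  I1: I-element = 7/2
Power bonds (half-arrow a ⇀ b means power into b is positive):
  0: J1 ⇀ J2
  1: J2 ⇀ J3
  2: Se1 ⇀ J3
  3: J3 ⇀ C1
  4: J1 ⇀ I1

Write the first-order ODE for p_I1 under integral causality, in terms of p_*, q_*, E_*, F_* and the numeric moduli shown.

dp_I1/dt = E_Se1 - q_C1/2

bond 2 →J3  (Se1 fixes effort; stroke away)
bond 3 →J3  (C1: C, integral causality)
bond 1 →J2  (J3 needs exactly one f-in)
bond 0 →J1  (0-jn J2 has e-setter on 1)
bond 4 →I1  (closing 1-jn rule on J1)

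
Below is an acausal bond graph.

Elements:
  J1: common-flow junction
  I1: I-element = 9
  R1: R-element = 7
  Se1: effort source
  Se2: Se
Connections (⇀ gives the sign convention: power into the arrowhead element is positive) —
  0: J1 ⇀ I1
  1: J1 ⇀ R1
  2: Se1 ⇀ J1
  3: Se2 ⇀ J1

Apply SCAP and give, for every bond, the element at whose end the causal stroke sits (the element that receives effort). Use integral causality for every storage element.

b2 |J1  (Se1: effort source, stroke at far end)
b3 |J1  (source Se2 imposes e)
b0 |I1  (I1 outputs flow p/I1)
b1 |J1  (common-f at J1 fixed by 0)

β0 |I1
β1 |J1
β2 |J1
β3 |J1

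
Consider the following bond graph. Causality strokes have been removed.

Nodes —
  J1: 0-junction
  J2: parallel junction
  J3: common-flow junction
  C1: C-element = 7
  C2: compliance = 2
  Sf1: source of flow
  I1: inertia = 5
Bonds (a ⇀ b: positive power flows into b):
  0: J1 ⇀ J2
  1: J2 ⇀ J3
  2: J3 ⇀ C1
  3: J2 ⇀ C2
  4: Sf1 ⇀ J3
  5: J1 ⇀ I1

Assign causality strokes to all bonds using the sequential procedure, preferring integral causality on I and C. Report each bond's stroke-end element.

β0 stroke at J1
β1 stroke at J3
β2 stroke at J3
β3 stroke at J2
β4 stroke at Sf1
β5 stroke at I1

#4 stroke→Sf1  (Sf1 fixes flow; stroke at Sf1)
#1 stroke→J3  (1-jn J3 has f-setter on 4)
#2 stroke→J3  (J3: bond 4 brought flow, rest push out)
#3 stroke→J2  (C2 integral (e out))
#0 stroke→J1  (common-e at J2 fixed by 3)
#5 stroke→I1  (common-e at J1 fixed by 0)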